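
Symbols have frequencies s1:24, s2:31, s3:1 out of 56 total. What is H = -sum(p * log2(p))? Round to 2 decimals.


Computing entropy H = -sum(p_i * log2(p_i)):
  s1: p = 24/56 = 0.4286, -p*log2(p) = 0.5239
  s2: p = 31/56 = 0.5536, -p*log2(p) = 0.4723
  s3: p = 1/56 = 0.0179, -p*log2(p) = 0.1037
H = sum of terms = 1.0999
Rounded to 2 decimals: 1.10

1.10


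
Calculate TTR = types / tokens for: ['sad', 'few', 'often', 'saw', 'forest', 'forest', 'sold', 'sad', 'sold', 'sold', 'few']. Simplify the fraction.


Tokens: 11
Unique types: ('few', 'forest', 'often', 'sad', 'saw', 'sold') = 6
TTR = 6/11
Already in lowest terms.

6/11


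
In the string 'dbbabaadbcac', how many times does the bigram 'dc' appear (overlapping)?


Scanning 'dbbabaadbcac' for bigram 'dc':
  Position 0: 'db' -> no
  Position 1: 'bb' -> no
  Position 2: 'ba' -> no
  Position 3: 'ab' -> no
  Position 4: 'ba' -> no
  Position 5: 'aa' -> no
  Position 6: 'ad' -> no
  Position 7: 'db' -> no
  Position 8: 'bc' -> no
  Position 9: 'ca' -> no
  Position 10: 'ac' -> no
Total matches: 0

0


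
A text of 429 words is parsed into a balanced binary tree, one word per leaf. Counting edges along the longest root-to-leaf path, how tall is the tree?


In a balanced binary tree with n leaves the deepest leaf is ceil(log2(n)) edges below the root.
log2(429) = 8.7448
ceil(8.7448) = 9
height (edges) = 9

9


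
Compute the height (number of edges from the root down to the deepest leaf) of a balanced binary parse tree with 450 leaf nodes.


In a balanced binary tree with n leaves the deepest leaf is ceil(log2(n)) edges below the root.
log2(450) = 8.8138
ceil(8.8138) = 9
height (edges) = 9

9


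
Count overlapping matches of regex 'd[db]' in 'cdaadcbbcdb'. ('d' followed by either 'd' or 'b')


Pattern: d[db] means 'd' followed by either 'd' or 'b'.
Scanning 'cdaadcbbcdb' position-by-position:
  Pos 0: window 'cd' -> no
  Pos 1: window 'da' -> no
  Pos 2: window 'aa' -> no
  Pos 3: window 'ad' -> no
  Pos 4: window 'dc' -> no
  Pos 5: window 'cb' -> no
  Pos 6: window 'bb' -> no
  Pos 7: window 'bc' -> no
  Pos 8: window 'cd' -> no
  Pos 9: window 'db' -> MATCH
  Pos 10: window 'b' -> no
Total matches: 1

1


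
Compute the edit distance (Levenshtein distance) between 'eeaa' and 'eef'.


Building DP table for s1='eeaa' (len 4) and s2='eef' (len 3):
       e  e  f
    0  1  2  3
  e 1  0  1  2
  e 2  1  0  1
  a 3  2  1  1
  a 4  3  2  2
Edit distance = dp[4][3] = 2

2


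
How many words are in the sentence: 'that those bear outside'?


Counting words by splitting on spaces:
  Word 1: 'that'
  Word 2: 'those'
  Word 3: 'bear'
  Word 4: 'outside'
Total words: 4

4


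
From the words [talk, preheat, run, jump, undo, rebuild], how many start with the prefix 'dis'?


Checking each word for prefix 'dis':
  'talk' -> no (count: 0)
  'preheat' -> no (count: 0)
  'run' -> no (count: 0)
  'jump' -> no (count: 0)
  'undo' -> no (count: 0)
  'rebuild' -> no (count: 0)
Total with prefix 'dis': 0

0


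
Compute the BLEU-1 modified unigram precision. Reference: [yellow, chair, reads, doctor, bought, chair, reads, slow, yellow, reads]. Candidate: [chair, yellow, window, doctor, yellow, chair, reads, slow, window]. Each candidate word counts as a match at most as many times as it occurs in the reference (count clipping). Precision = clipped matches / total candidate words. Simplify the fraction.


Reference word counts: {'bought': 1, 'chair': 2, 'doctor': 1, 'reads': 3, 'slow': 1, 'yellow': 2}
Checking each candidate word (with clipping):
  'chair' -> in reference (ref count 2, used 1/2) -> match (matches: 1)
  'yellow' -> in reference (ref count 2, used 1/2) -> match (matches: 2)
  'window' -> not in reference -> no match (matches: 2)
  'doctor' -> in reference (ref count 1, used 1/1) -> match (matches: 3)
  'yellow' -> in reference (ref count 2, used 2/2) -> match (matches: 4)
  'chair' -> in reference (ref count 2, used 2/2) -> match (matches: 5)
  'reads' -> in reference (ref count 3, used 1/3) -> match (matches: 6)
  'slow' -> in reference (ref count 1, used 1/1) -> match (matches: 7)
  'window' -> not in reference -> no match (matches: 7)
Clipped matches: 7, Candidate length: 9
Precision = 7/9

7/9


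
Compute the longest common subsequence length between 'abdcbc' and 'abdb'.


DP table for LCS of 'abdcbc' and 'abdb':
       a  b  d  b
    0  0  0  0  0
  a 0  1  1  1  1
  b 0  1  2  2  2
  d 0  1  2  3  3
  c 0  1  2  3  3
  b 0  1  2  3  4
  c 0  1  2  3  4
LCS: 'abdb'
LCS length = 4

4


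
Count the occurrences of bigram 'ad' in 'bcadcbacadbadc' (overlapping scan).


Scanning 'bcadcbacadbadc' for bigram 'ad':
  Position 0: 'bc' -> no
  Position 1: 'ca' -> no
  Position 2: 'ad' -> MATCH
  Position 3: 'dc' -> no
  Position 4: 'cb' -> no
  Position 5: 'ba' -> no
  Position 6: 'ac' -> no
  Position 7: 'ca' -> no
  Position 8: 'ad' -> MATCH
  Position 9: 'db' -> no
  Position 10: 'ba' -> no
  Position 11: 'ad' -> MATCH
  Position 12: 'dc' -> no
Total matches: 3

3


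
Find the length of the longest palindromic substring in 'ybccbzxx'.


Scanning 'ybccbzxx' for palindromic substrings.
Substring at positions 1-4: 'bccb'.
Check: reverse('bccb') = 'bccb' -> palindrome confirmed.
Neighbouring characters ('y' / 'z') break symmetry, so it cannot extend further.
No longer palindromic substring exists; longest length = 4

4


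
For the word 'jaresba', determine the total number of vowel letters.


Scanning each character of 'jaresba':
  Position 1: 'j' -> consonant (running count: 0)
  Position 2: 'a' -> vowel (running count: 1)
  Position 3: 'r' -> consonant (running count: 1)
  Position 4: 'e' -> vowel (running count: 2)
  Position 5: 's' -> consonant (running count: 2)
  Position 6: 'b' -> consonant (running count: 2)
  Position 7: 'a' -> vowel (running count: 3)
Total vowels: 3

3


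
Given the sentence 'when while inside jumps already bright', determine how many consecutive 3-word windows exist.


Word trigrams from [6] words:
  Trigram 1: (when while inside)
  Trigram 2: (while inside jumps)
  Trigram 3: (inside jumps already)
  Trigram 4: (jumps already bright)
Total word trigrams: 6 - 2 = 4

4


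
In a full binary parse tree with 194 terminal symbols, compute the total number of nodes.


Leaf nodes (terminals): 194
Internal nodes = n - 1 = 194 - 1 = 193
Total = leaves + internal = 194 + 193 = 387

387


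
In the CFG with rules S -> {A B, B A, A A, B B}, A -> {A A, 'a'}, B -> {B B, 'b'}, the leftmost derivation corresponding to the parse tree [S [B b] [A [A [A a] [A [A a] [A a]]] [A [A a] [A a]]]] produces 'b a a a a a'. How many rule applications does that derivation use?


Every bracketed nonterminal node [X ...] in the tree is produced by exactly one rule application.
Reading the tree off as a leftmost derivation:
  Step 1: S  =>  B A   (applied S -> B A)
  Step 2: B A  =>  b A   (applied B -> b)
  Step 3: b A  =>  b A A   (applied A -> A A)
  Step 4: b A A  =>  b A A A   (applied A -> A A)
  Step 5: b A A A  =>  b a A A   (applied A -> a)
  Step 6: b a A A  =>  b a A A A   (applied A -> A A)
  Step 7: b a A A A  =>  b a a A A   (applied A -> a)
  Step 8: b a a A A  =>  b a a a A   (applied A -> a)
  Step 9: b a a a A  =>  b a a a A A   (applied A -> A A)
  Step 10: b a a a A A  =>  b a a a a A   (applied A -> a)
  Step 11: b a a a a A  =>  b a a a a a   (applied A -> a)
Final yield: b a a a a a
Total rewrite steps: 11

11


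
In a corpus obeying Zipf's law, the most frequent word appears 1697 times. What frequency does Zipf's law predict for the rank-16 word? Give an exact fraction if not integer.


Zipf's law: freq(rank) = f1 / rank
f1 = 1697, rank = 16
freq = 1697 / 16
GCD(1697, 16) = 1
Simplified: 1697/16

1697/16


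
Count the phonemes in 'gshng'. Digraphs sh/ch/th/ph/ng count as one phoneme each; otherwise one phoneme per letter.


Parsing 'gshng' greedily, digraphs first:
  'g' -> consonant phoneme (phonemes so far: 1)
  'sh' -> digraph (1 consonant phoneme) (phonemes so far: 2)
  'ng' -> digraph (1 consonant phoneme) (phonemes so far: 3)
Total phonemes: 3

3


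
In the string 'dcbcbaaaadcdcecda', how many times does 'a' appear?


Scanning 'dcbcbaaaadcdcecda' for 'a':
  Position 5: 'a' -> MATCH (count: 1)
  Position 6: 'a' -> MATCH (count: 2)
  Position 7: 'a' -> MATCH (count: 3)
  Position 8: 'a' -> MATCH (count: 4)
  Position 16: 'a' -> MATCH (count: 5)
Total occurrences of 'a': 5

5


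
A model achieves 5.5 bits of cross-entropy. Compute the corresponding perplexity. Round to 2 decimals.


Perplexity formula: PP = 2^H
H = 5.5
PP = 2^5.5
Decompose: 2^5.5 = 2^5 * 2^0.5 = 2^5 * sqrt(2)
2^5 = 32, sqrt(2) ~ 1.4142136
PP ~ 32 * 1.4142136 = 45.2548352
Rounded to 2 decimals: 45.25

45.25


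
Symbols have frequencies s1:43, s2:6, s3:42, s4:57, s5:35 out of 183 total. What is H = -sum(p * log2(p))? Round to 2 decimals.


Computing entropy H = -sum(p_i * log2(p_i)):
  s1: p = 43/183 = 0.2350, -p*log2(p) = 0.4910
  s2: p = 6/183 = 0.0328, -p*log2(p) = 0.1617
  s3: p = 42/183 = 0.2295, -p*log2(p) = 0.4873
  s4: p = 57/183 = 0.3115, -p*log2(p) = 0.5242
  s5: p = 35/183 = 0.1913, -p*log2(p) = 0.4564
H = sum of terms = 2.1206
Rounded to 2 decimals: 2.12

2.12


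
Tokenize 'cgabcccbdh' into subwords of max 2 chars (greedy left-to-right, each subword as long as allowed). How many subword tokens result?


'cgabcccbdh' has 10 characters.
Chunking with max size 2:
  Chunk 1: 'cg' (positions 0-1)
  Chunk 2: 'ab' (positions 2-3)
  Chunk 3: 'cc' (positions 4-5)
  Chunk 4: 'cb' (positions 6-7)
  Chunk 5: 'dh' (positions 8-9)
Total chunks: ceil(10 / 2) = 5

5


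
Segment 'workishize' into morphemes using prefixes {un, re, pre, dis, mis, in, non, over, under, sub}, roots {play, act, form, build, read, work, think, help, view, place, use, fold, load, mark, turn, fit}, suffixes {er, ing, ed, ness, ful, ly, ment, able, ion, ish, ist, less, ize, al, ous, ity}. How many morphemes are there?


Segmenting 'workishize' against the inventory:
  'work' -> root (morpheme 1)
  'ish' -> suffix (morpheme 2)
  'ize' -> suffix (morpheme 3)
Total morphemes: 3

3


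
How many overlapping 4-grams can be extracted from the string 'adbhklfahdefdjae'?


String 'adbhklfahdefdjae' has length L = 16.
Number of overlapping n-grams = L - n + 1
Substituting: 16 - 4 + 1 = 13

13


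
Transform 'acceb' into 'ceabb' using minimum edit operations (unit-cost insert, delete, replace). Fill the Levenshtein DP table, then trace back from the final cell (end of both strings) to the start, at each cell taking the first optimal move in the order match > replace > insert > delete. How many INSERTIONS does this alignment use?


Edit distance = 4. Backtracking from cell (5, 5) with preference match > replace > insert > delete,
then listing the resulting alignment 'acceb' -> 'ceabb' left to right:
  Step 1: replace a->c
  Step 2: replace c->e
  Step 3: replace c->a
  Step 4: replace e->b
  Step 5: keep 'b'
Total insertions: 0

0


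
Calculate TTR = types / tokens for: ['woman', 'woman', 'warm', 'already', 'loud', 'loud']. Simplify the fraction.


Tokens: 6
Unique types: ('already', 'loud', 'warm', 'woman') = 4
TTR = 4/6
Simplify: divide both by 2 -> 2/3
TTR = 2/3

2/3


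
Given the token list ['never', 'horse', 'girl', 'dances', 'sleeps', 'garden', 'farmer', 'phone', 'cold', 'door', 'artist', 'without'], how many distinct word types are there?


Listing all tokens and tracking unique types:
  Token 1: 'never' -> NEW (unique so far: 1)
  Token 2: 'horse' -> NEW (unique so far: 2)
  Token 3: 'girl' -> NEW (unique so far: 3)
  Token 4: 'dances' -> NEW (unique so far: 4)
  Token 5: 'sleeps' -> NEW (unique so far: 5)
  Token 6: 'garden' -> NEW (unique so far: 6)
  Token 7: 'farmer' -> NEW (unique so far: 7)
  Token 8: 'phone' -> NEW (unique so far: 8)
  Token 9: 'cold' -> NEW (unique so far: 9)
  Token 10: 'door' -> NEW (unique so far: 10)
  Token 11: 'artist' -> NEW (unique so far: 11)
  Token 12: 'without' -> NEW (unique so far: 12)
Unique types: ('artist', 'cold', 'dances', 'door', 'farmer', 'garden', 'girl', 'horse', 'never', 'phone', 'sleeps', 'without')
Vocabulary size: 12

12


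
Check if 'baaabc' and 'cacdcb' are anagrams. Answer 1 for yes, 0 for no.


Sort characters of 'baaabc': 'aaabbc'
Sort characters of 'cacdcb': 'abcccd'
Sorted forms differ -> they are NOT anagrams
Result: 0

0


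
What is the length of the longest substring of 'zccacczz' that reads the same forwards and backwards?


Scanning 'zccacczz' for palindromic substrings.
Substring at positions 0-6: 'zccaccz'.
Check: reverse('zccaccz') = 'zccaccz' -> palindrome confirmed.
Neighbouring characters ('-' / 'z') break symmetry, so it cannot extend further.
No longer palindromic substring exists; longest length = 7

7


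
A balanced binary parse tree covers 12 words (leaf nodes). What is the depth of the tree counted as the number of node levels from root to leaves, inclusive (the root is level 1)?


In a balanced binary tree with n leaves the deepest leaf is ceil(log2(n)) edges below the root,
so counting node levels inclusive of root and leaves gives ceil(log2(n)) + 1 levels.
log2(12) = 3.5850
ceil(3.5850) = 4
levels = 4 + 1 = 5

5


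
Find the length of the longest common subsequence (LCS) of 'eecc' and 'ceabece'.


DP table for LCS of 'eecc' and 'ceabece':
       c  e  a  b  e  c  e
    0  0  0  0  0  0  0  0
  e 0  0  1  1  1  1  1  1
  e 0  0  1  1  1  2  2  2
  c 0  1  1  1  1  2  3  3
  c 0  1  1  1  1  2  3  3
LCS: 'eec'
LCS length = 3

3


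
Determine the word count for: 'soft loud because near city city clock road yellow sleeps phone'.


Counting words by splitting on spaces:
  Word 1: 'soft'
  Word 2: 'loud'
  Word 3: 'because'
  Word 4: 'near'
  Word 5: 'city'
  Word 6: 'city'
  Word 7: 'clock'
  Word 8: 'road'
  Word 9: 'yellow'
  Word 10: 'sleeps'
  Word 11: 'phone'
Total words: 11

11


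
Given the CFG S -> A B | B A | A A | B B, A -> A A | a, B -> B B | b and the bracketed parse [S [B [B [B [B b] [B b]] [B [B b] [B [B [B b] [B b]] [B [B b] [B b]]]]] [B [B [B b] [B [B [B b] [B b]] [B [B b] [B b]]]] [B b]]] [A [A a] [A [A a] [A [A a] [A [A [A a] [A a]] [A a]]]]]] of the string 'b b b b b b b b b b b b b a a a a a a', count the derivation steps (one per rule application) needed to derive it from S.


Every bracketed nonterminal node [X ...] in the tree is produced by exactly one rule application.
Reading the tree off as a leftmost derivation:
  Step 1: S  =>  B A   (applied S -> B A)
  Step 2: B A  =>  B B A   (applied B -> B B)
  Step 3: B B A  =>  B B B A   (applied B -> B B)
  Step 4: B B B A  =>  B B B B A   (applied B -> B B)
  Step 5: B B B B A  =>  b B B B A   (applied B -> b)
  Step 6: b B B B A  =>  b b B B A   (applied B -> b)
  Step 7: b b B B A  =>  b b B B B A   (applied B -> B B)
  Step 8: b b B B B A  =>  b b b B B A   (applied B -> b)
  Step 9: b b b B B A  =>  b b b B B B A   (applied B -> B B)
  Step 10: b b b B B B A  =>  b b b B B B B A   (applied B -> B B)
  Step 11: b b b B B B B A  =>  b b b b B B B A   (applied B -> b)
  Step 12: b b b b B B B A  =>  b b b b b B B A   (applied B -> b)
  Step 13: b b b b b B B A  =>  b b b b b B B B A   (applied B -> B B)
  Step 14: b b b b b B B B A  =>  b b b b b b B B A   (applied B -> b)
  Step 15: b b b b b b B B A  =>  b b b b b b b B A   (applied B -> b)
  Step 16: b b b b b b b B A  =>  b b b b b b b B B A   (applied B -> B B)
  Step 17: b b b b b b b B B A  =>  b b b b b b b B B B A   (applied B -> B B)
  Step 18: b b b b b b b B B B A  =>  b b b b b b b b B B A   (applied B -> b)
  Step 19: b b b b b b b b B B A  =>  b b b b b b b b B B B A   (applied B -> B B)
  Step 20: b b b b b b b b B B B A  =>  b b b b b b b b B B B B A   (applied B -> B B)
  Step 21: b b b b b b b b B B B B A  =>  b b b b b b b b b B B B A   (applied B -> b)
  Step 22: b b b b b b b b b B B B A  =>  b b b b b b b b b b B B A   (applied B -> b)
  Step 23: b b b b b b b b b b B B A  =>  b b b b b b b b b b B B B A   (applied B -> B B)
  Step 24: b b b b b b b b b b B B B A  =>  b b b b b b b b b b b B B A   (applied B -> b)
  Step 25: b b b b b b b b b b b B B A  =>  b b b b b b b b b b b b B A   (applied B -> b)
  Step 26: b b b b b b b b b b b b B A  =>  b b b b b b b b b b b b b A   (applied B -> b)
  Step 27: b b b b b b b b b b b b b A  =>  b b b b b b b b b b b b b A A   (applied A -> A A)
  Step 28: b b b b b b b b b b b b b A A  =>  b b b b b b b b b b b b b a A   (applied A -> a)
  Step 29: b b b b b b b b b b b b b a A  =>  b b b b b b b b b b b b b a A A   (applied A -> A A)
  Step 30: b b b b b b b b b b b b b a A A  =>  b b b b b b b b b b b b b a a A   (applied A -> a)
  Step 31: b b b b b b b b b b b b b a a A  =>  b b b b b b b b b b b b b a a A A   (applied A -> A A)
  Step 32: b b b b b b b b b b b b b a a A A  =>  b b b b b b b b b b b b b a a a A   (applied A -> a)
  Step 33: b b b b b b b b b b b b b a a a A  =>  b b b b b b b b b b b b b a a a A A   (applied A -> A A)
  Step 34: b b b b b b b b b b b b b a a a A A  =>  b b b b b b b b b b b b b a a a A A A   (applied A -> A A)
  Step 35: b b b b b b b b b b b b b a a a A A A  =>  b b b b b b b b b b b b b a a a a A A   (applied A -> a)
  Step 36: b b b b b b b b b b b b b a a a a A A  =>  b b b b b b b b b b b b b a a a a a A   (applied A -> a)
  Step 37: b b b b b b b b b b b b b a a a a a A  =>  b b b b b b b b b b b b b a a a a a a   (applied A -> a)
Final yield: b b b b b b b b b b b b b a a a a a a
Total rewrite steps: 37

37


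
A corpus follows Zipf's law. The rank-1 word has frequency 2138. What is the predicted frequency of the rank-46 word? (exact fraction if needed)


Zipf's law: freq(rank) = f1 / rank
f1 = 2138, rank = 46
freq = 2138 / 46
GCD(2138, 46) = 2
Simplified: 1069/23

1069/23


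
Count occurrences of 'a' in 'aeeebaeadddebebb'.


Scanning 'aeeebaeadddebebb' for 'a':
  Position 0: 'a' -> MATCH (count: 1)
  Position 5: 'a' -> MATCH (count: 2)
  Position 7: 'a' -> MATCH (count: 3)
Total occurrences of 'a': 3

3


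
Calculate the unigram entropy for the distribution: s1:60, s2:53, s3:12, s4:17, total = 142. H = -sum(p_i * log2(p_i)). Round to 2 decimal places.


Computing entropy H = -sum(p_i * log2(p_i)):
  s1: p = 60/142 = 0.4225, -p*log2(p) = 0.5252
  s2: p = 53/142 = 0.3732, -p*log2(p) = 0.5307
  s3: p = 12/142 = 0.0845, -p*log2(p) = 0.3012
  s4: p = 17/142 = 0.1197, -p*log2(p) = 0.3666
H = sum of terms = 1.7237
Rounded to 2 decimals: 1.72

1.72


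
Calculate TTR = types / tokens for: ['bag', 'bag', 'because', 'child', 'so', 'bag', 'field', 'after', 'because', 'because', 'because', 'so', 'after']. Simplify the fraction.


Tokens: 13
Unique types: ('after', 'bag', 'because', 'child', 'field', 'so') = 6
TTR = 6/13
Already in lowest terms.

6/13


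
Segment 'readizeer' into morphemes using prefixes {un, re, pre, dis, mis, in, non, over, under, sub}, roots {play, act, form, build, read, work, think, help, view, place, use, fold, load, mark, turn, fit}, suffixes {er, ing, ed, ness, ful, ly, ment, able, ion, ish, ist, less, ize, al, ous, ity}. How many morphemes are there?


Segmenting 'readizeer' against the inventory:
  'read' -> root (morpheme 1)
  'ize' -> suffix (morpheme 2)
  'er' -> suffix (morpheme 3)
Total morphemes: 3

3


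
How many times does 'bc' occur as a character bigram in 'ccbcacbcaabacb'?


Scanning 'ccbcacbcaabacb' for bigram 'bc':
  Position 0: 'cc' -> no
  Position 1: 'cb' -> no
  Position 2: 'bc' -> MATCH
  Position 3: 'ca' -> no
  Position 4: 'ac' -> no
  Position 5: 'cb' -> no
  Position 6: 'bc' -> MATCH
  Position 7: 'ca' -> no
  Position 8: 'aa' -> no
  Position 9: 'ab' -> no
  Position 10: 'ba' -> no
  Position 11: 'ac' -> no
  Position 12: 'cb' -> no
Total matches: 2

2


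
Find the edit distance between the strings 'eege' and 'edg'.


Building DP table for s1='eege' (len 4) and s2='edg' (len 3):
       e  d  g
    0  1  2  3
  e 1  0  1  2
  e 2  1  1  2
  g 3  2  2  1
  e 4  3  3  2
Edit distance = dp[4][3] = 2

2


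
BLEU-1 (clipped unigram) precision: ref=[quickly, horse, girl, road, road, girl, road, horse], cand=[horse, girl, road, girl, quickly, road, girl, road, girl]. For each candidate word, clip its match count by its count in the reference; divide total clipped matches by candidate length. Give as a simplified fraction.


Reference word counts: {'girl': 2, 'horse': 2, 'quickly': 1, 'road': 3}
Checking each candidate word (with clipping):
  'horse' -> in reference (ref count 2, used 1/2) -> match (matches: 1)
  'girl' -> in reference (ref count 2, used 1/2) -> match (matches: 2)
  'road' -> in reference (ref count 3, used 1/3) -> match (matches: 3)
  'girl' -> in reference (ref count 2, used 2/2) -> match (matches: 4)
  'quickly' -> in reference (ref count 1, used 1/1) -> match (matches: 5)
  'road' -> in reference (ref count 3, used 2/3) -> match (matches: 6)
  'girl' -> ref count 2 already used up (2/2) -> clipped, no match (matches: 6)
  'road' -> in reference (ref count 3, used 3/3) -> match (matches: 7)
  'girl' -> ref count 2 already used up (2/2) -> clipped, no match (matches: 7)
Clipped matches: 7, Candidate length: 9
Precision = 7/9

7/9


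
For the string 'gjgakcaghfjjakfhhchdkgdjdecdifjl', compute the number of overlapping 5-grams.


String 'gjgakcaghfjjakfhhchdkgdjdecdifjl' has length L = 32.
Number of overlapping n-grams = L - n + 1
Substituting: 32 - 5 + 1 = 28

28


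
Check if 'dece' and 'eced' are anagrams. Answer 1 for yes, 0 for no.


Sort characters of 'dece': 'cdee'
Sort characters of 'eced': 'cdee'
Sorted forms match -> they ARE anagrams
Result: 1

1


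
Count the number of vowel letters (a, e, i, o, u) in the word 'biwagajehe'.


Scanning each character of 'biwagajehe':
  Position 1: 'b' -> consonant (running count: 0)
  Position 2: 'i' -> vowel (running count: 1)
  Position 3: 'w' -> consonant (running count: 1)
  Position 4: 'a' -> vowel (running count: 2)
  Position 5: 'g' -> consonant (running count: 2)
  Position 6: 'a' -> vowel (running count: 3)
  Position 7: 'j' -> consonant (running count: 3)
  Position 8: 'e' -> vowel (running count: 4)
  Position 9: 'h' -> consonant (running count: 4)
  Position 10: 'e' -> vowel (running count: 5)
Total vowels: 5

5


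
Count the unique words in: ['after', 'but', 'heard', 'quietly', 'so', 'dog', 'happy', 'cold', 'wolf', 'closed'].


Listing all tokens and tracking unique types:
  Token 1: 'after' -> NEW (unique so far: 1)
  Token 2: 'but' -> NEW (unique so far: 2)
  Token 3: 'heard' -> NEW (unique so far: 3)
  Token 4: 'quietly' -> NEW (unique so far: 4)
  Token 5: 'so' -> NEW (unique so far: 5)
  Token 6: 'dog' -> NEW (unique so far: 6)
  Token 7: 'happy' -> NEW (unique so far: 7)
  Token 8: 'cold' -> NEW (unique so far: 8)
  Token 9: 'wolf' -> NEW (unique so far: 9)
  Token 10: 'closed' -> NEW (unique so far: 10)
Unique types: ('after', 'but', 'closed', 'cold', 'dog', 'happy', 'heard', 'quietly', 'so', 'wolf')
Vocabulary size: 10

10


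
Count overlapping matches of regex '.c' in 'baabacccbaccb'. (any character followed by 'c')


Pattern: .c means any character followed by 'c'.
Scanning 'baabacccbaccb' position-by-position:
  Pos 0: window 'ba' -> no
  Pos 1: window 'aa' -> no
  Pos 2: window 'ab' -> no
  Pos 3: window 'ba' -> no
  Pos 4: window 'ac' -> MATCH
  Pos 5: window 'cc' -> MATCH
  Pos 6: window 'cc' -> MATCH
  Pos 7: window 'cb' -> no
  Pos 8: window 'ba' -> no
  Pos 9: window 'ac' -> MATCH
  Pos 10: window 'cc' -> MATCH
  Pos 11: window 'cb' -> no
  Pos 12: window 'b' -> no
Total matches: 5

5


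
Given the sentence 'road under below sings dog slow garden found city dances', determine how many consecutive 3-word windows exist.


Word trigrams from [10] words:
  Trigram 1: (road under below)
  Trigram 2: (under below sings)
  Trigram 3: (below sings dog)
  Trigram 4: (sings dog slow)
  Trigram 5: (dog slow garden)
  Trigram 6: (slow garden found)
  Trigram 7: (garden found city)
  Trigram 8: (found city dances)
Total word trigrams: 10 - 2 = 8

8


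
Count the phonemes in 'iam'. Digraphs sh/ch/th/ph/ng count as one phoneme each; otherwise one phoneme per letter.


Parsing 'iam' greedily, digraphs first:
  'i' -> vowel phoneme (phonemes so far: 1)
  'a' -> vowel phoneme (phonemes so far: 2)
  'm' -> consonant phoneme (phonemes so far: 3)
Total phonemes: 3

3


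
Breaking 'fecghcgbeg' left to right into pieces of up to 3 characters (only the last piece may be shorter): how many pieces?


'fecghcgbeg' has 10 characters.
Chunking with max size 3:
  Chunk 1: 'fec' (positions 0-2)
  Chunk 2: 'ghc' (positions 3-5)
  Chunk 3: 'gbe' (positions 6-8)
  Chunk 4: 'g' (positions 9-9)
Total chunks: ceil(10 / 3) = 4

4


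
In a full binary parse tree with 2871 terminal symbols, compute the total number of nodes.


Leaf nodes (terminals): 2871
Internal nodes = n - 1 = 2871 - 1 = 2870
Total = leaves + internal = 2871 + 2870 = 5741

5741


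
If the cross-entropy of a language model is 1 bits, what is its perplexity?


Perplexity formula: PP = 2^H
H = 1
PP = 2^1
Steps: 2^1 = 2
PP = 2

2


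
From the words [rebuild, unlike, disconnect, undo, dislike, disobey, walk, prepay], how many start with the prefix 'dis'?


Checking each word for prefix 'dis':
  'rebuild' -> no (count: 0)
  'unlike' -> no (count: 0)
  'disconnect' -> YES, starts with 'dis' (count: 1)
  'undo' -> no (count: 1)
  'dislike' -> YES, starts with 'dis' (count: 2)
  'disobey' -> YES, starts with 'dis' (count: 3)
  'walk' -> no (count: 3)
  'prepay' -> no (count: 3)
Total with prefix 'dis': 3

3


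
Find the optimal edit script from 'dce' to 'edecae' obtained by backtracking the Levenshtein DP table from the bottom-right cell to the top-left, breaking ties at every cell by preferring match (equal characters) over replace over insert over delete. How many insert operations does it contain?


Edit distance = 3. Backtracking from cell (3, 6) with preference match > replace > insert > delete,
then listing the resulting alignment 'dce' -> 'edecae' left to right:
  Step 1: insert 'e' [insertion #1]
  Step 2: keep 'd'
  Step 3: insert 'e' [insertion #2]
  Step 4: keep 'c'
  Step 5: insert 'a' [insertion #3]
  Step 6: keep 'e'
Total insertions: 3

3


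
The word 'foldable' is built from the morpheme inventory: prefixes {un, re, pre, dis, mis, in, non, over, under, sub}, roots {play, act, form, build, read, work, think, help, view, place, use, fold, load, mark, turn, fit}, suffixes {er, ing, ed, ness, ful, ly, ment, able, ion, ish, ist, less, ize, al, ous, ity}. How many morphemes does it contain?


Segmenting 'foldable' against the inventory:
  'fold' -> root (morpheme 1)
  'able' -> suffix (morpheme 2)
Total morphemes: 2

2


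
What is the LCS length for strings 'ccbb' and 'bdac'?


DP table for LCS of 'ccbb' and 'bdac':
       b  d  a  c
    0  0  0  0  0
  c 0  0  0  0  1
  c 0  0  0  0  1
  b 0  1  1  1  1
  b 0  1  1  1  1
LCS: 'c'
LCS length = 1

1


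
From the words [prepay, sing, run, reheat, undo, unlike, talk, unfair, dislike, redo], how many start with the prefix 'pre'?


Checking each word for prefix 'pre':
  'prepay' -> YES, starts with 'pre' (count: 1)
  'sing' -> no (count: 1)
  'run' -> no (count: 1)
  'reheat' -> no (count: 1)
  'undo' -> no (count: 1)
  'unlike' -> no (count: 1)
  'talk' -> no (count: 1)
  'unfair' -> no (count: 1)
  'dislike' -> no (count: 1)
  'redo' -> no (count: 1)
Total with prefix 'pre': 1

1


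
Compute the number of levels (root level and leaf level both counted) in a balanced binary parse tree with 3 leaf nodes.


In a balanced binary tree with n leaves the deepest leaf is ceil(log2(n)) edges below the root,
so counting node levels inclusive of root and leaves gives ceil(log2(n)) + 1 levels.
log2(3) = 1.5850
ceil(1.5850) = 2
levels = 2 + 1 = 3

3


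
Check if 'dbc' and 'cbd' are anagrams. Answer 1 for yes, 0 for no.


Sort characters of 'dbc': 'bcd'
Sort characters of 'cbd': 'bcd'
Sorted forms match -> they ARE anagrams
Result: 1

1


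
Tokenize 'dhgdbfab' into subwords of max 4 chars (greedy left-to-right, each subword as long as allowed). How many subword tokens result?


'dhgdbfab' has 8 characters.
Chunking with max size 4:
  Chunk 1: 'dhgd' (positions 0-3)
  Chunk 2: 'bfab' (positions 4-7)
Total chunks: ceil(8 / 4) = 2

2


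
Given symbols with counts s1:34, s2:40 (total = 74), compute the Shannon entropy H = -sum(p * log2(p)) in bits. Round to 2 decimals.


Computing entropy H = -sum(p_i * log2(p_i)):
  s1: p = 34/74 = 0.4595, -p*log2(p) = 0.5155
  s2: p = 40/74 = 0.5405, -p*log2(p) = 0.4797
H = sum of terms = 0.9952
Rounded to 2 decimals: 1.00

1.00


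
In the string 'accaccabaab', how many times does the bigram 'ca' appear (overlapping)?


Scanning 'accaccabaab' for bigram 'ca':
  Position 0: 'ac' -> no
  Position 1: 'cc' -> no
  Position 2: 'ca' -> MATCH
  Position 3: 'ac' -> no
  Position 4: 'cc' -> no
  Position 5: 'ca' -> MATCH
  Position 6: 'ab' -> no
  Position 7: 'ba' -> no
  Position 8: 'aa' -> no
  Position 9: 'ab' -> no
Total matches: 2

2


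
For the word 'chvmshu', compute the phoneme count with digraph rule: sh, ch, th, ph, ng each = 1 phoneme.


Parsing 'chvmshu' greedily, digraphs first:
  'ch' -> digraph (1 consonant phoneme) (phonemes so far: 1)
  'v' -> consonant phoneme (phonemes so far: 2)
  'm' -> consonant phoneme (phonemes so far: 3)
  'sh' -> digraph (1 consonant phoneme) (phonemes so far: 4)
  'u' -> vowel phoneme (phonemes so far: 5)
Total phonemes: 5

5


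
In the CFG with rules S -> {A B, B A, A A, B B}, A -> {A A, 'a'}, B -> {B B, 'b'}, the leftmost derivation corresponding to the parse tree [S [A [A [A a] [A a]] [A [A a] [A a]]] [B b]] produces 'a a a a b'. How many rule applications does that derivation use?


Every bracketed nonterminal node [X ...] in the tree is produced by exactly one rule application.
Reading the tree off as a leftmost derivation:
  Step 1: S  =>  A B   (applied S -> A B)
  Step 2: A B  =>  A A B   (applied A -> A A)
  Step 3: A A B  =>  A A A B   (applied A -> A A)
  Step 4: A A A B  =>  a A A B   (applied A -> a)
  Step 5: a A A B  =>  a a A B   (applied A -> a)
  Step 6: a a A B  =>  a a A A B   (applied A -> A A)
  Step 7: a a A A B  =>  a a a A B   (applied A -> a)
  Step 8: a a a A B  =>  a a a a B   (applied A -> a)
  Step 9: a a a a B  =>  a a a a b   (applied B -> b)
Final yield: a a a a b
Total rewrite steps: 9

9


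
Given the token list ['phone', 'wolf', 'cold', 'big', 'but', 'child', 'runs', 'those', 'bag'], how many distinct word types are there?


Listing all tokens and tracking unique types:
  Token 1: 'phone' -> NEW (unique so far: 1)
  Token 2: 'wolf' -> NEW (unique so far: 2)
  Token 3: 'cold' -> NEW (unique so far: 3)
  Token 4: 'big' -> NEW (unique so far: 4)
  Token 5: 'but' -> NEW (unique so far: 5)
  Token 6: 'child' -> NEW (unique so far: 6)
  Token 7: 'runs' -> NEW (unique so far: 7)
  Token 8: 'those' -> NEW (unique so far: 8)
  Token 9: 'bag' -> NEW (unique so far: 9)
Unique types: ('bag', 'big', 'but', 'child', 'cold', 'phone', 'runs', 'those', 'wolf')
Vocabulary size: 9

9


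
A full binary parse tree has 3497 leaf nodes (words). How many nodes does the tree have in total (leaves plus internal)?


Leaf nodes (terminals): 3497
Internal nodes = n - 1 = 3497 - 1 = 3496
Total = leaves + internal = 3497 + 3496 = 6993

6993


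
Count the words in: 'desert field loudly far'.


Counting words by splitting on spaces:
  Word 1: 'desert'
  Word 2: 'field'
  Word 3: 'loudly'
  Word 4: 'far'
Total words: 4

4


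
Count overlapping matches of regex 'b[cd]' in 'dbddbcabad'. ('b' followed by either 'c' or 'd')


Pattern: b[cd] means 'b' followed by either 'c' or 'd'.
Scanning 'dbddbcabad' position-by-position:
  Pos 0: window 'db' -> no
  Pos 1: window 'bd' -> MATCH
  Pos 2: window 'dd' -> no
  Pos 3: window 'db' -> no
  Pos 4: window 'bc' -> MATCH
  Pos 5: window 'ca' -> no
  Pos 6: window 'ab' -> no
  Pos 7: window 'ba' -> no
  Pos 8: window 'ad' -> no
  Pos 9: window 'd' -> no
Total matches: 2

2


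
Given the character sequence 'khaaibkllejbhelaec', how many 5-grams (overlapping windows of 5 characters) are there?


String 'khaaibkllejbhelaec' has length L = 18.
Number of overlapping n-grams = L - n + 1
Substituting: 18 - 5 + 1 = 14

14


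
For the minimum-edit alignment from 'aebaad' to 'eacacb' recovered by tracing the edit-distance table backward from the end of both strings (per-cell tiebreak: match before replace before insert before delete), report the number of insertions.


Edit distance = 5. Backtracking from cell (6, 6) with preference match > replace > insert > delete,
then listing the resulting alignment 'aebaad' -> 'eacacb' left to right:
  Step 1: replace a->e
  Step 2: replace e->a
  Step 3: replace b->c
  Step 4: keep 'a'
  Step 5: replace a->c
  Step 6: replace d->b
Total insertions: 0

0


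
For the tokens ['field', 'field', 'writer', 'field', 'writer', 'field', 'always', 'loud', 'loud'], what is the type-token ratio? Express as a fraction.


Tokens: 9
Unique types: ('always', 'field', 'loud', 'writer') = 4
TTR = 4/9
Already in lowest terms.

4/9


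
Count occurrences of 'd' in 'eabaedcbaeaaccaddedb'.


Scanning 'eabaedcbaeaaccaddedb' for 'd':
  Position 5: 'd' -> MATCH (count: 1)
  Position 15: 'd' -> MATCH (count: 2)
  Position 16: 'd' -> MATCH (count: 3)
  Position 18: 'd' -> MATCH (count: 4)
Total occurrences of 'd': 4

4


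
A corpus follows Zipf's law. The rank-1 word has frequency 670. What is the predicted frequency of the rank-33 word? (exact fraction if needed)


Zipf's law: freq(rank) = f1 / rank
f1 = 670, rank = 33
freq = 670 / 33
GCD(670, 33) = 1
Simplified: 670/33

670/33


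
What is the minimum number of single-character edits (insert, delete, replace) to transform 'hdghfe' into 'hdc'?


Building DP table for s1='hdghfe' (len 6) and s2='hdc' (len 3):
       h  d  c
    0  1  2  3
  h 1  0  1  2
  d 2  1  0  1
  g 3  2  1  1
  h 4  3  2  2
  f 5  4  3  3
  e 6  5  4  4
Edit distance = dp[6][3] = 4

4


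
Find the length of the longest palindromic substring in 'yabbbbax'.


Scanning 'yabbbbax' for palindromic substrings.
Substring at positions 1-6: 'abbbba'.
Check: reverse('abbbba') = 'abbbba' -> palindrome confirmed.
Neighbouring characters ('y' / 'x') break symmetry, so it cannot extend further.
No longer palindromic substring exists; longest length = 6

6


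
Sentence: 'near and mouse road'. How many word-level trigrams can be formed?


Word trigrams from [4] words:
  Trigram 1: (near and mouse)
  Trigram 2: (and mouse road)
Total word trigrams: 4 - 2 = 2

2


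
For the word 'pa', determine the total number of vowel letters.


Scanning each character of 'pa':
  Position 1: 'p' -> consonant (running count: 0)
  Position 2: 'a' -> vowel (running count: 1)
Total vowels: 1

1


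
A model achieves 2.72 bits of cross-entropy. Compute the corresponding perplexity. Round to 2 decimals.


Perplexity formula: PP = 2^H
H = 2.72
PP = 2^2.72
Decompose: 2^2.72 = 2^2 * 2^0.72
2^2 = 4, 2^0.72 ~ 1.6471820
PP ~ 4 * 1.6471820 = 6.5887280
Rounded to 2 decimals: 6.59

6.59


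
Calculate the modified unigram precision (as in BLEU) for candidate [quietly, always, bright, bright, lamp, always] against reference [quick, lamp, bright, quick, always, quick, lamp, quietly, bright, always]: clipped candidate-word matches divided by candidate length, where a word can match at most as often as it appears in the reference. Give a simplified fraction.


Reference word counts: {'always': 2, 'bright': 2, 'lamp': 2, 'quick': 3, 'quietly': 1}
Checking each candidate word (with clipping):
  'quietly' -> in reference (ref count 1, used 1/1) -> match (matches: 1)
  'always' -> in reference (ref count 2, used 1/2) -> match (matches: 2)
  'bright' -> in reference (ref count 2, used 1/2) -> match (matches: 3)
  'bright' -> in reference (ref count 2, used 2/2) -> match (matches: 4)
  'lamp' -> in reference (ref count 2, used 1/2) -> match (matches: 5)
  'always' -> in reference (ref count 2, used 2/2) -> match (matches: 6)
Clipped matches: 6, Candidate length: 6
Precision = 6/6 = 1

1


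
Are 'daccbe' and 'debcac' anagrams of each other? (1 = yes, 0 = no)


Sort characters of 'daccbe': 'abccde'
Sort characters of 'debcac': 'abccde'
Sorted forms match -> they ARE anagrams
Result: 1

1


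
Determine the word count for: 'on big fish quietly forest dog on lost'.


Counting words by splitting on spaces:
  Word 1: 'on'
  Word 2: 'big'
  Word 3: 'fish'
  Word 4: 'quietly'
  Word 5: 'forest'
  Word 6: 'dog'
  Word 7: 'on'
  Word 8: 'lost'
Total words: 8

8


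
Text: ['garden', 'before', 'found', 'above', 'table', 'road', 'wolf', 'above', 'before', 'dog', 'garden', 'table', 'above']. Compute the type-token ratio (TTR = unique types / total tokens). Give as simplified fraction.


Tokens: 13
Unique types: ('above', 'before', 'dog', 'found', 'garden', 'road', 'table', 'wolf') = 8
TTR = 8/13
Already in lowest terms.

8/13


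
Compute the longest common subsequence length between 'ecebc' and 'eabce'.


DP table for LCS of 'ecebc' and 'eabce':
       e  a  b  c  e
    0  0  0  0  0  0
  e 0  1  1  1  1  1
  c 0  1  1  1  2  2
  e 0  1  1  1  2  3
  b 0  1  1  2  2  3
  c 0  1  1  2  3  3
LCS: 'ece'
LCS length = 3

3


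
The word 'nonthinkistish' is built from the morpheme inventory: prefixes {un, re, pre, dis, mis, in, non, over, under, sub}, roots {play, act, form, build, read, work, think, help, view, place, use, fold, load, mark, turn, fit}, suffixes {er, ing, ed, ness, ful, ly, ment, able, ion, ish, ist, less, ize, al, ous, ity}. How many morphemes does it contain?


Segmenting 'nonthinkistish' against the inventory:
  'non' -> prefix (morpheme 1)
  'think' -> root (morpheme 2)
  'ist' -> suffix (morpheme 3)
  'ish' -> suffix (morpheme 4)
Total morphemes: 4

4


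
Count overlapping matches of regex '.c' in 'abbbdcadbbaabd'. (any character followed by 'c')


Pattern: .c means any character followed by 'c'.
Scanning 'abbbdcadbbaabd' position-by-position:
  Pos 0: window 'ab' -> no
  Pos 1: window 'bb' -> no
  Pos 2: window 'bb' -> no
  Pos 3: window 'bd' -> no
  Pos 4: window 'dc' -> MATCH
  Pos 5: window 'ca' -> no
  Pos 6: window 'ad' -> no
  Pos 7: window 'db' -> no
  Pos 8: window 'bb' -> no
  Pos 9: window 'ba' -> no
  Pos 10: window 'aa' -> no
  Pos 11: window 'ab' -> no
  Pos 12: window 'bd' -> no
  Pos 13: window 'd' -> no
Total matches: 1

1


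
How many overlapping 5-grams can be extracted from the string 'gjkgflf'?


String 'gjkgflf' has length L = 7.
Number of overlapping n-grams = L - n + 1
Substituting: 7 - 5 + 1 = 3

3


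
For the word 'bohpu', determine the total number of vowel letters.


Scanning each character of 'bohpu':
  Position 1: 'b' -> consonant (running count: 0)
  Position 2: 'o' -> vowel (running count: 1)
  Position 3: 'h' -> consonant (running count: 1)
  Position 4: 'p' -> consonant (running count: 1)
  Position 5: 'u' -> vowel (running count: 2)
Total vowels: 2

2


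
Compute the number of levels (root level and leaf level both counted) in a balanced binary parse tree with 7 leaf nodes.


In a balanced binary tree with n leaves the deepest leaf is ceil(log2(n)) edges below the root,
so counting node levels inclusive of root and leaves gives ceil(log2(n)) + 1 levels.
log2(7) = 2.8074
ceil(2.8074) = 3
levels = 3 + 1 = 4

4


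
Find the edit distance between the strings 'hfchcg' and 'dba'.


Building DP table for s1='hfchcg' (len 6) and s2='dba' (len 3):
       d  b  a
    0  1  2  3
  h 1  1  2  3
  f 2  2  2  3
  c 3  3  3  3
  h 4  4  4  4
  c 5  5  5  5
  g 6  6  6  6
Edit distance = dp[6][3] = 6

6


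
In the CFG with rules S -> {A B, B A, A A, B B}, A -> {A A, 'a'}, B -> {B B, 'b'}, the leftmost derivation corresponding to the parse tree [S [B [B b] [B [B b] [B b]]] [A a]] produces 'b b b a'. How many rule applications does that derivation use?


Every bracketed nonterminal node [X ...] in the tree is produced by exactly one rule application.
Reading the tree off as a leftmost derivation:
  Step 1: S  =>  B A   (applied S -> B A)
  Step 2: B A  =>  B B A   (applied B -> B B)
  Step 3: B B A  =>  b B A   (applied B -> b)
  Step 4: b B A  =>  b B B A   (applied B -> B B)
  Step 5: b B B A  =>  b b B A   (applied B -> b)
  Step 6: b b B A  =>  b b b A   (applied B -> b)
  Step 7: b b b A  =>  b b b a   (applied A -> a)
Final yield: b b b a
Total rewrite steps: 7

7
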